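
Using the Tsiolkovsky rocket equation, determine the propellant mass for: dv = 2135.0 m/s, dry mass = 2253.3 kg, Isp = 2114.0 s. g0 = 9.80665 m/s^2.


ve = Isp * g0 = 2114.0 * 9.80665 = 20731.258100 m/s
mass ratio = exp(dv/ve) = exp(2135.0/20731.258100) = 1.10847432
m_prop = m_dry * (mr - 1) = 2253.3 * (1.10847432 - 1)
m_prop = 244.4252 kg

244.4252 kg


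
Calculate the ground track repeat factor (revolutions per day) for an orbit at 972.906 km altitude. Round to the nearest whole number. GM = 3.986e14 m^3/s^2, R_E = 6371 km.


r = 7.343906e+06 m
T = 2*pi*sqrt(r^3/mu) = 6263.2808 s = 104.3880 min
revs/day = 1440 / 104.3880 = 13.7947
Rounded: 14 revolutions per day

14 revolutions per day


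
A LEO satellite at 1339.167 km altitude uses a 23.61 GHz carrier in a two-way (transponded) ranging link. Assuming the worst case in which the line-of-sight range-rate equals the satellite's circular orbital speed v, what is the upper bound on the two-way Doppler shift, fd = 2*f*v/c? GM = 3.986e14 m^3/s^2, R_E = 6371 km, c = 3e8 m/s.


r = 7.710167e+06 m
v = sqrt(mu/r) = 7190.1302 m/s (worst-case radial velocity)
f = 23.61 GHz = 2.361e+10 Hz
fd = 2*f*v/c = 2*2.361e+10*7190.1302/3.0e+08
fd = 1.1317265e+06 Hz

1.1317e+06 Hz


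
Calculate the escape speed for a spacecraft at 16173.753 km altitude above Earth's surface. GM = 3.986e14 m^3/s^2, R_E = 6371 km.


r = 6371.0 + 16173.753 = 22544.7530 km = 2.2544753e+07 m
v_esc = sqrt(2*mu/r) = sqrt(2*3.986e14 / 2.2544753e+07)
v_esc = 5946.4929 m/s = 5.9465 km/s

5.9465 km/s


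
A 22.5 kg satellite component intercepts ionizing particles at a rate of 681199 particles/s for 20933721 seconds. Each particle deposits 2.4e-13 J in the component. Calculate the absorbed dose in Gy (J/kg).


Total energy deposited = rate * time * E_per
  = 681199 * 20933721 * 2.4e-13 = 3.4224 J
Dose = E_total / mass = 3.4224 / 22.5
Dose = 0.152107 Gy

0.1521 Gy


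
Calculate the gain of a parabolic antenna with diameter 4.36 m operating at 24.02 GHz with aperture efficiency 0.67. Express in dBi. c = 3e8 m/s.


lambda = c/f = 3e8 / 2.402e+10 = 0.01248959 m
G = eta*(pi*D/lambda)^2 = 0.67*(pi*4.36/0.01248959)^2
G = 805844.0866 (linear)
G = 10*log10(805844.0866) = 59.0625 dBi

59.0625 dBi


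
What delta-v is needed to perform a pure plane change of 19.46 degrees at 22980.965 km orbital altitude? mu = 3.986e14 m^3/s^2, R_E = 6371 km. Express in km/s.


r = 29351.9650 km = 2.9351965e+07 m
V = sqrt(mu/r) = 3685.1066 m/s
di = 19.46 deg = 0.3396411 rad
dV = 2*V*sin(di/2) = 2*3685.1066*sin(0.1698205)
dV = 1245.6063 m/s = 1.2456 km/s

1.2456 km/s


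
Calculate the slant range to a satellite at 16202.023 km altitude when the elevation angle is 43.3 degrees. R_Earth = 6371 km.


h = 16202.023 km, el = 43.3 deg
d = -R_E*sin(el) + sqrt((R_E*sin(el))^2 + 2*R_E*h + h^2)
d = -6371.0000*sin(0.7557276) + sqrt((6371.0000*0.6858184)^2 + 2*6371.0000*16202.023 + 16202.023^2)
d = 17722.3451 km

17722.3451 km


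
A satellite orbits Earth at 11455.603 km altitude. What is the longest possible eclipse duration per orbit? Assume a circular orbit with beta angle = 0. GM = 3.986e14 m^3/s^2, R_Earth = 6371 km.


r = 17826.6030 km
T = 394.7870 min
Eclipse fraction = arcsin(R_E/r)/pi = arcsin(6371.0000/17826.6030)/pi
= arcsin(0.3573872)/pi = 0.1163323
Eclipse duration = 0.1163323 * 394.7870 = 45.9265 min

45.9265 minutes


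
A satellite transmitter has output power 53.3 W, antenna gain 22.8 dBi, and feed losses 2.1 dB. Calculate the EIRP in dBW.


Pt = 53.3 W = 17.2673 dBW
EIRP = Pt_dBW + Gt - losses = 17.2673 + 22.8 - 2.1 = 37.9673 dBW

37.9673 dBW


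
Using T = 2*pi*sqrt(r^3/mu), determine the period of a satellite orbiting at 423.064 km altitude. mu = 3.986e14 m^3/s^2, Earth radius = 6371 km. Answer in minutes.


r = 6794.0640 km = 6.794064e+06 m
T = 2*pi*sqrt(r^3/mu) = 2*pi*sqrt(3.1360928e+20 / 3.986e14)
T = 5573.2134 s = 92.8869 min

92.8869 minutes


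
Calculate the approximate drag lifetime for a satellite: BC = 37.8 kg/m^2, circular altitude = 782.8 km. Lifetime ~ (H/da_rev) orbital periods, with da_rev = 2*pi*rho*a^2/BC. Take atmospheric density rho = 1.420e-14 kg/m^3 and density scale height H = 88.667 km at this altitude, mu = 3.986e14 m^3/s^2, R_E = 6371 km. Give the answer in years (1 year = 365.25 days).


a = R_E + alt = 7153.8000 km = 7.1538e+06 m
da_rev = 2*pi*rho*a^2/BC = 2*pi*1.420e-14*(7.1538e+06)^2/37.8 = 0.12079529 m per revolution
N = H/da_rev = 88667.0000 m / 0.12079529 m = 734026.9628 revolutions
P = 2*pi*sqrt(a^3/mu) = 6021.6625 s
lifetime = N*P = 734026.9628 * 6021.6625 = 4.4200627e+09 s = 51158.1326 days
years = 51158.1326 / 365.25 = 140.0633 years

140.0633 years


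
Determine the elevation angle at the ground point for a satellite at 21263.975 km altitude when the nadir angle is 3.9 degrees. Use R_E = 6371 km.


r = R_E + alt = 27634.9750 km
Law of sines in the satellite / Earth-center / ground-point triangle:
  sin(nadir)/R_E = sin(90 + el)/r  =>  cos(el) = (r/R_E)*sin(nadir)
cos(el) = (27634.9750 / 6371.0000) * sin(3.9 deg) = 0.2950245
el = arccos(0.2950245) = 72.8410 deg
(Earth-central angle = 90 - nadir - el = 13.2590 deg)

72.8410 degrees


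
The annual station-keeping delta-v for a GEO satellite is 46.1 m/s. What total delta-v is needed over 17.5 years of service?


dV = rate * years = 46.1 * 17.5
dV = 806.7500 m/s

806.7500 m/s


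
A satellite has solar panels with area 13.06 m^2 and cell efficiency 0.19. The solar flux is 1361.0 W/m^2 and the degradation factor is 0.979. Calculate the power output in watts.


P = area * eta * S * degradation
P = 13.06 * 0.19 * 1361.0 * 0.979
P = 3306.2645 W

3306.2645 W


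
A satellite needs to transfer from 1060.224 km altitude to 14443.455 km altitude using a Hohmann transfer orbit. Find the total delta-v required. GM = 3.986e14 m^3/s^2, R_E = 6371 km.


r1 = 7431.2240 km = 7.431224e+06 m
r2 = 20814.4550 km = 2.0814455e+07 m
dv1 = sqrt(mu/r1)*(sqrt(2*r2/(r1+r2)) - 1) = 1567.3582 m/s
dv2 = sqrt(mu/r2)*(1 - sqrt(2*r1/(r1+r2))) = 1201.7353 m/s
total dv = |dv1| + |dv2| = 1567.3582 + 1201.7353 = 2769.0935 m/s = 2.7691 km/s

2.7691 km/s


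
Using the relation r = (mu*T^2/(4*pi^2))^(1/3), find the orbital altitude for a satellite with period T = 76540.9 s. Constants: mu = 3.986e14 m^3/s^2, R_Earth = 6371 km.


T = 76540.9 s
r = (mu*T^2/(4*pi^2))^(1/3) = (3.986e14 * 76540.9^2 / (4*pi^2))^(1/3)
r = 3.8963225e+07 m = 38963.2249 km
alt = r - R_E = 38963.2249 - 6371 = 32592.2249 km

32592.2249 km


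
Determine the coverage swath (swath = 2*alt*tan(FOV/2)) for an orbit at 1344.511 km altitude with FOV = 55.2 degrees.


FOV = 55.2 deg = 0.9634217 rad
swath = 2 * alt * tan(FOV/2) = 2 * 1344.511 * tan(0.4817109)
swath = 2 * 1344.511 * 0.5227874
swath = 1405.7867 km

1405.7867 km


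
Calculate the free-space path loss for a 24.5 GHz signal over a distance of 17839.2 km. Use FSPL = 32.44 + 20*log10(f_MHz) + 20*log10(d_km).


f = 24.5 GHz = 24500.0000 MHz
d = 17839.2 km
FSPL = 32.44 + 20*log10(24500.0000) + 20*log10(17839.2)
FSPL = 32.44 + 87.7833 + 85.0275
FSPL = 205.2508 dB

205.2508 dB


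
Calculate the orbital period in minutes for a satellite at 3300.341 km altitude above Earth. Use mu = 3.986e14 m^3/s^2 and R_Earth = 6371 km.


r = 9671.3410 km = 9.671341e+06 m
T = 2*pi*sqrt(r^3/mu) = 2*pi*sqrt(9.046073e+20 / 3.986e14)
T = 9465.4500 s = 157.7575 min

157.7575 minutes


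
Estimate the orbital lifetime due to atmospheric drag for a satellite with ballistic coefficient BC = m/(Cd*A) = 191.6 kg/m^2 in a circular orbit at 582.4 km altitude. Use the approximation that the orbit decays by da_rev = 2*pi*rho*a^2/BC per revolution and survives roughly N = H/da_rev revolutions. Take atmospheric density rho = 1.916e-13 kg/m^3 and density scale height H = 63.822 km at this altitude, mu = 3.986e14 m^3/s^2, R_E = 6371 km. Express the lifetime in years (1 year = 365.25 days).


a = R_E + alt = 6953.4000 km = 6.9534e+06 m
da_rev = 2*pi*rho*a^2/BC = 2*pi*1.916e-13*(6.9534e+06)^2/191.6 = 0.303790574 m per revolution
N = H/da_rev = 63822.0000 m / 0.303790574 m = 210085.5175 revolutions
P = 2*pi*sqrt(a^3/mu) = 5770.4149 s
lifetime = N*P = 210085.5175 * 5770.4149 = 1.2122806e+09 s = 14031.0255 days
years = 14031.0255 / 365.25 = 38.4149 years

38.4149 years


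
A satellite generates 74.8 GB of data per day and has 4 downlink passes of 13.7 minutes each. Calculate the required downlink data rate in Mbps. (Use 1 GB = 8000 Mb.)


total contact time = 4 * 13.7 * 60 = 3288.0000 s
data = 74.8 GB = 598400.0000 Mb
rate = 598400.0000 / 3288.0000 = 181.9951 Mbps

181.9951 Mbps


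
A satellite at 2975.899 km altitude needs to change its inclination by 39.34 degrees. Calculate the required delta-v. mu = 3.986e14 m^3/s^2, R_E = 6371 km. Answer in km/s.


r = 9346.8990 km = 9.346899e+06 m
V = sqrt(mu/r) = 6530.3262 m/s
di = 39.34 deg = 0.6866125 rad
dV = 2*V*sin(di/2) = 2*6530.3262*sin(0.3433063)
dV = 4396.2451 m/s = 4.3962 km/s

4.3962 km/s


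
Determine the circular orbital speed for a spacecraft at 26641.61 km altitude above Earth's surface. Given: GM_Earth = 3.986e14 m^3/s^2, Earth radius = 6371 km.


r = R_E + alt = 6371.0 + 26641.61 = 33012.6100 km = 3.301261e+07 m
v = sqrt(mu/r) = sqrt(3.986e14 / 3.301261e+07) = 3474.7912 m/s = 3.4748 km/s

3.4748 km/s


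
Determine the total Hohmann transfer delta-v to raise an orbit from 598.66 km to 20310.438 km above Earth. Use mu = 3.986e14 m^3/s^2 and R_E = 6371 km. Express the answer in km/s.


r1 = 6969.6600 km = 6.96966e+06 m
r2 = 26681.4380 km = 2.6681438e+07 m
dv1 = sqrt(mu/r1)*(sqrt(2*r2/(r1+r2)) - 1) = 1960.7429 m/s
dv2 = sqrt(mu/r2)*(1 - sqrt(2*r1/(r1+r2))) = 1377.5027 m/s
total dv = |dv1| + |dv2| = 1960.7429 + 1377.5027 = 3338.2455 m/s = 3.3382 km/s

3.3382 km/s


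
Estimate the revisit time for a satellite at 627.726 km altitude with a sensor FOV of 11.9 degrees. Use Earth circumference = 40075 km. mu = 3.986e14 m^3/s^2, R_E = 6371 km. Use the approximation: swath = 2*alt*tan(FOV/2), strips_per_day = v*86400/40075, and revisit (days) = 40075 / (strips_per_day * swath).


swath = 2*627.726*tan(0.1038471) = 130.8457 km
v = sqrt(mu/r) = 7546.7359 m/s = 7.5467 km/s
strips/day = v*86400/40075 = 7.5467*86400/40075 = 16.2704
coverage/day = strips * swath = 16.2704 * 130.8457 = 2128.9180 km
revisit = 40075 / 2128.9180 = 18.8241 days

18.8241 days


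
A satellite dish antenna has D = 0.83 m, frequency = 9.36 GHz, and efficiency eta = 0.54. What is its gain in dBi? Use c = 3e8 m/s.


lambda = c/f = 3e8 / 9.36e+09 = 0.03205128 m
G = eta*(pi*D/lambda)^2 = 0.54*(pi*0.83/0.03205128)^2
G = 3574.0356 (linear)
G = 10*log10(3574.0356) = 35.5316 dBi

35.5316 dBi


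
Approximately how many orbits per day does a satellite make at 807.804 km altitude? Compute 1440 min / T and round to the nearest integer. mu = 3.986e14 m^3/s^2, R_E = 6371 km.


r = 7.178804e+06 m
T = 2*pi*sqrt(r^3/mu) = 6053.2605 s = 100.8877 min
revs/day = 1440 / 100.8877 = 14.2733
Rounded: 14 revolutions per day

14 revolutions per day


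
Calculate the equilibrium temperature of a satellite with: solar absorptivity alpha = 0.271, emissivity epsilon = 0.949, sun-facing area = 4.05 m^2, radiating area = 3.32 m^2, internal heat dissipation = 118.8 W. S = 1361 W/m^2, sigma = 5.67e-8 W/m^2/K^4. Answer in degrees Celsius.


Numerator = alpha*S*A_sun + Q_int = 0.271*1361*4.05 + 118.8 = 1612.5656 W
Denominator = eps*sigma*A_rad = 0.949*5.67e-8*3.32 = 1.7864356e-07 W/K^4
T^4 = 9.0267211e+09 K^4
T = 308.2354 K = 35.0854 C

35.0854 degrees Celsius


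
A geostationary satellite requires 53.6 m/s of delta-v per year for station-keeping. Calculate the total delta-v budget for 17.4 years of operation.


dV = rate * years = 53.6 * 17.4
dV = 932.6400 m/s

932.6400 m/s


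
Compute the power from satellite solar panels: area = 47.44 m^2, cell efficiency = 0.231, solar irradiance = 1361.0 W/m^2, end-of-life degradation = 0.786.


P = area * eta * S * degradation
P = 47.44 * 0.231 * 1361.0 * 0.786
P = 11722.9613 W

11722.9613 W


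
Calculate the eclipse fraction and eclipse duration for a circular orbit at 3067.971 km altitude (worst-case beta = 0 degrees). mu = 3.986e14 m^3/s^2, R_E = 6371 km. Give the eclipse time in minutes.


r = 9438.9710 km
T = 152.1062 min
Eclipse fraction = arcsin(R_E/r)/pi = arcsin(6371.0000/9438.9710)/pi
= arcsin(0.6749676)/pi = 0.2358424
Eclipse duration = 0.2358424 * 152.1062 = 35.8731 min

35.8731 minutes


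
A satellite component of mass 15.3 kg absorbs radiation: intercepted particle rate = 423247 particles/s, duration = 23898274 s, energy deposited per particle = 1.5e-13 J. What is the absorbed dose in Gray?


Total energy deposited = rate * time * E_per
  = 423247 * 23898274 * 1.5e-13 = 1.5172 J
Dose = E_total / mass = 1.5172 / 15.3
Dose = 0.09916542 Gy

0.0992 Gy


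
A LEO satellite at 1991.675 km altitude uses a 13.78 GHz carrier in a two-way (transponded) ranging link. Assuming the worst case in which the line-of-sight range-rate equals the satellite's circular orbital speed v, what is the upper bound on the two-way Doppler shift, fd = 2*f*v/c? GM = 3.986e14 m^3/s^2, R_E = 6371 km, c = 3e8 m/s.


r = 8.362675e+06 m
v = sqrt(mu/r) = 6903.9246 m/s (worst-case radial velocity)
f = 13.78 GHz = 1.378e+10 Hz
fd = 2*f*v/c = 2*1.378e+10*6903.9246/3.0e+08
fd = 634240.5370 Hz

634240.5370 Hz


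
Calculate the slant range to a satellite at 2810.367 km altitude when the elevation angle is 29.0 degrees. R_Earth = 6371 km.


h = 2810.367 km, el = 29.0 deg
d = -R_E*sin(el) + sqrt((R_E*sin(el))^2 + 2*R_E*h + h^2)
d = -6371.0000*sin(0.5061455) + sqrt((6371.0000*0.4848096)^2 + 2*6371.0000*2810.367 + 2810.367^2)
d = 4208.4050 km

4208.4050 km


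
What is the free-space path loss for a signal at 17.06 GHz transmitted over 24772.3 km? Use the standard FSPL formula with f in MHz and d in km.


f = 17.06 GHz = 17060.0000 MHz
d = 24772.3 km
FSPL = 32.44 + 20*log10(17060.0000) + 20*log10(24772.3)
FSPL = 32.44 + 84.6396 + 87.8793
FSPL = 204.9589 dB

204.9589 dB


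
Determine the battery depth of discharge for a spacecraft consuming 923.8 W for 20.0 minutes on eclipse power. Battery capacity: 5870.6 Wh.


E_used = P * t / 60 = 923.8 * 20.0 / 60 = 307.9333 Wh
DOD = E_used / E_total * 100 = 307.9333 / 5870.6 * 100
DOD = 5.2453 %

5.2453 %


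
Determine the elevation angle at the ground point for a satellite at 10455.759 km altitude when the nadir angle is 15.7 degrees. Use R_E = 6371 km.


r = R_E + alt = 16826.7590 km
Law of sines in the satellite / Earth-center / ground-point triangle:
  sin(nadir)/R_E = sin(90 + el)/r  =>  cos(el) = (r/R_E)*sin(nadir)
cos(el) = (16826.7590 / 6371.0000) * sin(15.7 deg) = 0.714696
el = arccos(0.714696) = 44.3817 deg
(Earth-central angle = 90 - nadir - el = 29.9183 deg)

44.3817 degrees


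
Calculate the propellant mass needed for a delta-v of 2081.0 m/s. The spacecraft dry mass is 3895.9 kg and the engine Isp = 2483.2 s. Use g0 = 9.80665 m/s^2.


ve = Isp * g0 = 2483.2 * 9.80665 = 24351.873280 m/s
mass ratio = exp(dv/ve) = exp(2081.0/24351.873280) = 1.08921302
m_prop = m_dry * (mr - 1) = 3895.9 * (1.08921302 - 1)
m_prop = 347.5650 kg

347.5650 kg


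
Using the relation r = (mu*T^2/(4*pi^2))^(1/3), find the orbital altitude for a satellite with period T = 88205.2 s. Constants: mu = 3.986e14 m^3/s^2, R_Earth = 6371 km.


T = 88205.2 s
r = (mu*T^2/(4*pi^2))^(1/3) = (3.986e14 * 88205.2^2 / (4*pi^2))^(1/3)
r = 4.2827427e+07 m = 42827.4265 km
alt = r - R_E = 42827.4265 - 6371 = 36456.4265 km

36456.4265 km


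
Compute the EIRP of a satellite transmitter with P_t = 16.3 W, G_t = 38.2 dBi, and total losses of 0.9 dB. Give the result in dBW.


Pt = 16.3 W = 12.1219 dBW
EIRP = Pt_dBW + Gt - losses = 12.1219 + 38.2 - 0.9 = 49.4219 dBW

49.4219 dBW


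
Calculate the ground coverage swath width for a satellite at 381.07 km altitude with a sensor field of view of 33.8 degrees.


FOV = 33.8 deg = 0.5899213 rad
swath = 2 * alt * tan(FOV/2) = 2 * 381.07 * tan(0.2949606)
swath = 2 * 381.07 * 0.3038232
swath = 231.5558 km

231.5558 km


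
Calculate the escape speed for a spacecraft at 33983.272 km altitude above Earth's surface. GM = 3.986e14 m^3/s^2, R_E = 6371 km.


r = 6371.0 + 33983.272 = 40354.2720 km = 4.0354272e+07 m
v_esc = sqrt(2*mu/r) = sqrt(2*3.986e14 / 4.0354272e+07)
v_esc = 4444.6635 m/s = 4.4447 km/s

4.4447 km/s


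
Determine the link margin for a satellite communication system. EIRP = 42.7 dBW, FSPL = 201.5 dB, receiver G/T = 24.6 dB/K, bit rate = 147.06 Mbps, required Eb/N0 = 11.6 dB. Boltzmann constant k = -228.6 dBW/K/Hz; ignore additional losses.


C/N0 = EIRP - FSPL + G/T - k = 42.7 - 201.5 + 24.6 - (-228.6)
C/N0 = 94.4000 dB-Hz
R_b = 147.06 Mbps = 1.4706e+08 bps -> 10*log10(R_b) = 81.6749 dB-Hz
Eb/N0 = C/N0 - 10*log10(R_b) = 94.4000 - 81.6749 = 12.7251 dB
Margin = Eb/N0 - Eb/N0_req = 12.7251 - 11.6 = 1.1251 dB (link closes)

1.1251 dB


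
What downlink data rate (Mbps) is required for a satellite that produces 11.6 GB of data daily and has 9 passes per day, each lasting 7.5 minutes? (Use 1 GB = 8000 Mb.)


total contact time = 9 * 7.5 * 60 = 4050.0000 s
data = 11.6 GB = 92800.0000 Mb
rate = 92800.0000 / 4050.0000 = 22.9136 Mbps

22.9136 Mbps


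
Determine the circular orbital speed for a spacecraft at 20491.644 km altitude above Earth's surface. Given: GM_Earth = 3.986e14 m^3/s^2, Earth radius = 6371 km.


r = R_E + alt = 6371.0 + 20491.644 = 26862.6440 km = 2.6862644e+07 m
v = sqrt(mu/r) = sqrt(3.986e14 / 2.6862644e+07) = 3852.0709 m/s = 3.8521 km/s

3.8521 km/s


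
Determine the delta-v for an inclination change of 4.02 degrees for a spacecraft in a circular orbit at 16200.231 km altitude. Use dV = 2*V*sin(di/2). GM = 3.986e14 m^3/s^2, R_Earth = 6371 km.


r = 22571.2310 km = 2.2571231e+07 m
V = sqrt(mu/r) = 4202.3384 m/s
di = 4.02 deg = 0.07016224 rad
dV = 2*V*sin(di/2) = 2*4202.3384*sin(0.03508112)
dV = 294.7850 m/s = 0.294785 km/s

0.2948 km/s


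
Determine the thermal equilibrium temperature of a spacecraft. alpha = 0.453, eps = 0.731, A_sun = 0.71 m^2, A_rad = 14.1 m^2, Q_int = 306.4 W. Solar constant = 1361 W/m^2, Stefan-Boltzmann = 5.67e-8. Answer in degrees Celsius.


Numerator = alpha*S*A_sun + Q_int = 0.453*1361*0.71 + 306.4 = 744.1384 W
Denominator = eps*sigma*A_rad = 0.731*5.67e-8*14.1 = 5.8441257e-07 W/K^4
T^4 = 1.2733101e+09 K^4
T = 188.9007 K = -84.2493 C

-84.2493 degrees Celsius


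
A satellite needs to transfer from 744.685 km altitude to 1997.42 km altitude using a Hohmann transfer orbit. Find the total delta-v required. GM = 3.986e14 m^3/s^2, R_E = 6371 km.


r1 = 7115.6850 km = 7.115685e+06 m
r2 = 8368.4200 km = 8.36842e+06 m
dv1 = sqrt(mu/r1)*(sqrt(2*r2/(r1+r2)) - 1) = 296.8755 m/s
dv2 = sqrt(mu/r2)*(1 - sqrt(2*r1/(r1+r2))) = 285.0712 m/s
total dv = |dv1| + |dv2| = 296.8755 + 285.0712 = 581.9467 m/s = 0.5819467 km/s

0.5819 km/s


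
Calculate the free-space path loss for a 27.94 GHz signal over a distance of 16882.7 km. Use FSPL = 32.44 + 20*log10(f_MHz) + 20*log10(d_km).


f = 27.94 GHz = 27940.0000 MHz
d = 16882.7 km
FSPL = 32.44 + 20*log10(27940.0000) + 20*log10(16882.7)
FSPL = 32.44 + 88.9245 + 84.5488
FSPL = 205.9134 dB

205.9134 dB


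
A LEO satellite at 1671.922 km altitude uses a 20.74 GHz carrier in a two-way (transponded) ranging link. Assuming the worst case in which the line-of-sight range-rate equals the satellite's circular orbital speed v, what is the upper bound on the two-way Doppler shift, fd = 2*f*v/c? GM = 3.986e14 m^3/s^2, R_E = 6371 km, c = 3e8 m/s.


r = 8.042922e+06 m
v = sqrt(mu/r) = 7039.8227 m/s (worst-case radial velocity)
f = 20.74 GHz = 2.074e+10 Hz
fd = 2*f*v/c = 2*2.074e+10*7039.8227/3.0e+08
fd = 973372.8125 Hz

973372.8125 Hz


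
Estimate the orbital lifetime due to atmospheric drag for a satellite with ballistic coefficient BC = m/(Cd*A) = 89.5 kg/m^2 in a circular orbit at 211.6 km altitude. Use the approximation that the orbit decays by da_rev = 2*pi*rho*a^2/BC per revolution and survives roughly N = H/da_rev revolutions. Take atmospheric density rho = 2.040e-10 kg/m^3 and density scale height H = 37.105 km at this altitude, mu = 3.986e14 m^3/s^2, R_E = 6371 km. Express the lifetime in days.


a = R_E + alt = 6582.6000 km = 6.5826e+06 m
da_rev = 2*pi*rho*a^2/BC = 2*pi*2.040e-10*(6.5826e+06)^2/89.5 = 620.557361 m per revolution
N = H/da_rev = 37105.0000 m / 620.557361 m = 59.7930 revolutions
P = 2*pi*sqrt(a^3/mu) = 5315.0508 s
lifetime = N*P = 59.7930 * 5315.0508 = 317802.9498 s = 3.6783 days

3.6783 days


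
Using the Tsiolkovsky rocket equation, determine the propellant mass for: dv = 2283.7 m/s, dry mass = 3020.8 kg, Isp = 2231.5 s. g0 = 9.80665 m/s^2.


ve = Isp * g0 = 2231.5 * 9.80665 = 21883.539475 m/s
mass ratio = exp(dv/ve) = exp(2283.7/21883.539475) = 1.10999663
m_prop = m_dry * (mr - 1) = 3020.8 * (1.10999663 - 1)
m_prop = 332.2778 kg

332.2778 kg


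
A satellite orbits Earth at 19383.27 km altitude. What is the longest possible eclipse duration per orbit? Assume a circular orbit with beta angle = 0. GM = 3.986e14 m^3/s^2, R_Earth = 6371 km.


r = 25754.2700 km
T = 685.5416 min
Eclipse fraction = arcsin(R_E/r)/pi = arcsin(6371.0000/25754.2700)/pi
= arcsin(0.2473765)/pi = 0.07956844
Eclipse duration = 0.07956844 * 685.5416 = 54.5475 min

54.5475 minutes


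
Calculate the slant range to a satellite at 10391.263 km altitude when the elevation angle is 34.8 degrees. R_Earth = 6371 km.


h = 10391.263 km, el = 34.8 deg
d = -R_E*sin(el) + sqrt((R_E*sin(el))^2 + 2*R_E*h + h^2)
d = -6371.0000*sin(0.6073746) + sqrt((6371.0000*0.5707136)^2 + 2*6371.0000*10391.263 + 10391.263^2)
d = 12288.9464 km

12288.9464 km


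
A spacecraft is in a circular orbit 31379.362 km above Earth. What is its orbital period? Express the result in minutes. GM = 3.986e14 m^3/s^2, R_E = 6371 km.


r = 37750.3620 km = 3.7750362e+07 m
T = 2*pi*sqrt(r^3/mu) = 2*pi*sqrt(5.3797657e+22 / 3.986e14)
T = 72994.9646 s = 1216.5827 min

1216.5827 minutes


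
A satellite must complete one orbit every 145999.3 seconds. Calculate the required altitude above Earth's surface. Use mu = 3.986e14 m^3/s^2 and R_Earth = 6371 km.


T = 145999.3 s
r = (mu*T^2/(4*pi^2))^(1/3) = (3.986e14 * 145999.3^2 / (4*pi^2))^(1/3)
r = 5.9927529e+07 m = 59927.5287 km
alt = r - R_E = 59927.5287 - 6371 = 53556.5287 km

53556.5287 km


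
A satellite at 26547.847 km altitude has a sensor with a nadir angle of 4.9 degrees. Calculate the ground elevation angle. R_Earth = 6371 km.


r = R_E + alt = 32918.8470 km
Law of sines in the satellite / Earth-center / ground-point triangle:
  sin(nadir)/R_E = sin(90 + el)/r  =>  cos(el) = (r/R_E)*sin(nadir)
cos(el) = (32918.8470 / 6371.0000) * sin(4.9 deg) = 0.4413478
el = arccos(0.4413478) = 63.8101 deg
(Earth-central angle = 90 - nadir - el = 21.2899 deg)

63.8101 degrees


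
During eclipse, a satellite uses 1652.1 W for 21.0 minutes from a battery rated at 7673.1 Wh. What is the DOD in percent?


E_used = P * t / 60 = 1652.1 * 21.0 / 60 = 578.2350 Wh
DOD = E_used / E_total * 100 = 578.2350 / 7673.1 * 100
DOD = 7.5359 %

7.5359 %


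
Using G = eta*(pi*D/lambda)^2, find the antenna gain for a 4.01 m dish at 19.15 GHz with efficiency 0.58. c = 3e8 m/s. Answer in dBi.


lambda = c/f = 3e8 / 1.915e+10 = 0.0156658 m
G = eta*(pi*D/lambda)^2 = 0.58*(pi*4.01/0.0156658)^2
G = 375069.3116 (linear)
G = 10*log10(375069.3116) = 55.7411 dBi

55.7411 dBi


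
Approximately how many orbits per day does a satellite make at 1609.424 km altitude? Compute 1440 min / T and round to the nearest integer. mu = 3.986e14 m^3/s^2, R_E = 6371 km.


r = 7.980424e+06 m
T = 2*pi*sqrt(r^3/mu) = 7094.9636 s = 118.2494 min
revs/day = 1440 / 118.2494 = 12.1777
Rounded: 12 revolutions per day

12 revolutions per day


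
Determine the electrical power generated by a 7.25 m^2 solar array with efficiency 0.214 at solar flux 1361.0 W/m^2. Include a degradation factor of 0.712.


P = area * eta * S * degradation
P = 7.25 * 0.214 * 1361.0 * 0.712
P = 1503.4531 W

1503.4531 W


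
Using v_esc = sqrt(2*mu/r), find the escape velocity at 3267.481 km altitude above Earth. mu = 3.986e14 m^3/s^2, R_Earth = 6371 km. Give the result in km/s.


r = 6371.0 + 3267.481 = 9638.4810 km = 9.638481e+06 m
v_esc = sqrt(2*mu/r) = sqrt(2*3.986e14 / 9.638481e+06)
v_esc = 9094.5109 m/s = 9.0945 km/s

9.0945 km/s


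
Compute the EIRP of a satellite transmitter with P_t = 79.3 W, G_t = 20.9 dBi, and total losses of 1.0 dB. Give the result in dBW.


Pt = 79.3 W = 18.9927 dBW
EIRP = Pt_dBW + Gt - losses = 18.9927 + 20.9 - 1.0 = 38.8927 dBW

38.8927 dBW


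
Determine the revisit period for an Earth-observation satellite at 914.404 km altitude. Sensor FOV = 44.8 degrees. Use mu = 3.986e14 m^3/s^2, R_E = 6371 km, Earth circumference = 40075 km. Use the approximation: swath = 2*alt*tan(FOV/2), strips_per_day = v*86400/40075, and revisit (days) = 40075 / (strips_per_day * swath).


swath = 2*914.404*tan(0.3909538) = 753.7803 km
v = sqrt(mu/r) = 7396.7651 m/s = 7.3968 km/s
strips/day = v*86400/40075 = 7.3968*86400/40075 = 15.9471
coverage/day = strips * swath = 15.9471 * 753.7803 = 12020.6181 km
revisit = 40075 / 12020.6181 = 3.3339 days

3.3339 days


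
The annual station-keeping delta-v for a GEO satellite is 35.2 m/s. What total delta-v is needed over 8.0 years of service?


dV = rate * years = 35.2 * 8.0
dV = 281.6000 m/s

281.6000 m/s


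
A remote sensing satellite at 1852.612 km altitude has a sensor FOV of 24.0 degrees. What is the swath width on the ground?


FOV = 24.0 deg = 0.418879 rad
swath = 2 * alt * tan(FOV/2) = 2 * 1852.612 * tan(0.2094395)
swath = 2 * 1852.612 * 0.2125566
swath = 787.5697 km

787.5697 km


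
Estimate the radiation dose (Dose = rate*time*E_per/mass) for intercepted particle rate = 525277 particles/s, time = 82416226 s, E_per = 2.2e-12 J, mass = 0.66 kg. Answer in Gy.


Total energy deposited = rate * time * E_per
  = 525277 * 82416226 * 2.2e-12 = 95.2410 J
Dose = E_total / mass = 95.2410 / 0.66
Dose = 144.3045 Gy

144.3045 Gy


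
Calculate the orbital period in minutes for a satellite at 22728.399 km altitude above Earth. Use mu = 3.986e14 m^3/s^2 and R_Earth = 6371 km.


r = 29099.3990 km = 2.9099399e+07 m
T = 2*pi*sqrt(r^3/mu) = 2*pi*sqrt(2.4640644e+22 / 3.986e14)
T = 49401.1718 s = 823.3529 min

823.3529 minutes


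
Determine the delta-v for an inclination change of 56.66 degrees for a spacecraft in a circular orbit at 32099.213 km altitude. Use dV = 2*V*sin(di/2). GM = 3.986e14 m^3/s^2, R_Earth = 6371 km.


r = 38470.2130 km = 3.8470213e+07 m
V = sqrt(mu/r) = 3218.8916 m/s
di = 56.66 deg = 0.9889036 rad
dV = 2*V*sin(di/2) = 2*3218.8916*sin(0.4944518)
dV = 3055.0446 m/s = 3.0550 km/s

3.0550 km/s


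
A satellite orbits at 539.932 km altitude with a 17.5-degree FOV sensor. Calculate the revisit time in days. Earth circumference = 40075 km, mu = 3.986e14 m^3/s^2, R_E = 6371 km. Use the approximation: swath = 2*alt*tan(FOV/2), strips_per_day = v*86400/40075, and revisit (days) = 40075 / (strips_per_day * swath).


swath = 2*539.932*tan(0.1527163) = 166.2070 km
v = sqrt(mu/r) = 7594.5201 m/s = 7.5945 km/s
strips/day = v*86400/40075 = 7.5945*86400/40075 = 16.3735
coverage/day = strips * swath = 16.3735 * 166.2070 = 2721.3837 km
revisit = 40075 / 2721.3837 = 14.7260 days

14.7260 days


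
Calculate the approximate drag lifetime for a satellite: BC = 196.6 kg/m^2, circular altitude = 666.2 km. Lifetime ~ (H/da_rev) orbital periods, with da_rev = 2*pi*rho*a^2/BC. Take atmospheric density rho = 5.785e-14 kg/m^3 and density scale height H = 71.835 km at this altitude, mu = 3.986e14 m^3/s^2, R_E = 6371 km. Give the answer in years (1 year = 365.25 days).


a = R_E + alt = 7037.2000 km = 7.0372e+06 m
da_rev = 2*pi*rho*a^2/BC = 2*pi*5.785e-14*(7.0372e+06)^2/196.6 = 0.0915586765 m per revolution
N = H/da_rev = 71835.0000 m / 0.0915586765 m = 784578.8379 revolutions
P = 2*pi*sqrt(a^3/mu) = 5875.0432 s
lifetime = N*P = 784578.8379 * 5875.0432 = 4.6094345e+09 s = 53349.9368 days
years = 53349.9368 / 365.25 = 146.0642 years

146.0642 years


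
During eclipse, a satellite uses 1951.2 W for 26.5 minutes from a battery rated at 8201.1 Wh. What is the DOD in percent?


E_used = P * t / 60 = 1951.2 * 26.5 / 60 = 861.7800 Wh
DOD = E_used / E_total * 100 = 861.7800 / 8201.1 * 100
DOD = 10.5081 %

10.5081 %


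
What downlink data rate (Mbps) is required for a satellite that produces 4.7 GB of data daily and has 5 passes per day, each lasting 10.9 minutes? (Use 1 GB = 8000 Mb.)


total contact time = 5 * 10.9 * 60 = 3270.0000 s
data = 4.7 GB = 37600.0000 Mb
rate = 37600.0000 / 3270.0000 = 11.4985 Mbps

11.4985 Mbps


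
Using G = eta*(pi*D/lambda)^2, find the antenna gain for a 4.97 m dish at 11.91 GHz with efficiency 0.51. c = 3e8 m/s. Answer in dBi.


lambda = c/f = 3e8 / 1.191e+10 = 0.02518892 m
G = eta*(pi*D/lambda)^2 = 0.51*(pi*4.97/0.02518892)^2
G = 195958.3223 (linear)
G = 10*log10(195958.3223) = 52.9216 dBi

52.9216 dBi


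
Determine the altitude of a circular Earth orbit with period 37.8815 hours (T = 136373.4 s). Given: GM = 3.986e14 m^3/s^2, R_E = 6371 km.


T = 136373.4 s
r = (mu*T^2/(4*pi^2))^(1/3) = (3.986e14 * 136373.4^2 / (4*pi^2))^(1/3)
r = 5.7263642e+07 m = 57263.6418 km
alt = r - R_E = 57263.6418 - 6371 = 50892.6418 km

50892.6418 km


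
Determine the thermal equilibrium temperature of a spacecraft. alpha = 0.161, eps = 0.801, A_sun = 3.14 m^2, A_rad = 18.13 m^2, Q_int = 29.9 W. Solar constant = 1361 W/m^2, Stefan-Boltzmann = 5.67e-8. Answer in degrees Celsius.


Numerator = alpha*S*A_sun + Q_int = 0.161*1361*3.14 + 29.9 = 717.9399 W
Denominator = eps*sigma*A_rad = 0.801*5.67e-8*18.13 = 8.2340477e-07 W/K^4
T^4 = 8.7191618e+08 K^4
T = 171.8378 K = -101.3122 C

-101.3122 degrees Celsius


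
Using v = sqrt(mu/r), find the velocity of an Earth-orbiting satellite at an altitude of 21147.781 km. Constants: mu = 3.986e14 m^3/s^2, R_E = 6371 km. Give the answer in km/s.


r = R_E + alt = 6371.0 + 21147.781 = 27518.7810 km = 2.7518781e+07 m
v = sqrt(mu/r) = sqrt(3.986e14 / 2.7518781e+07) = 3805.8709 m/s = 3.8059 km/s

3.8059 km/s


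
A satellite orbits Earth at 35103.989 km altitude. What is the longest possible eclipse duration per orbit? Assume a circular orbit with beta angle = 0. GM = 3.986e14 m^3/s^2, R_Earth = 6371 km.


r = 41474.9890 km
T = 1401.0040 min
Eclipse fraction = arcsin(R_E/r)/pi = arcsin(6371.0000/41474.9890)/pi
= arcsin(0.1536106)/pi = 0.04909015
Eclipse duration = 0.04909015 * 1401.0040 = 68.7755 min

68.7755 minutes


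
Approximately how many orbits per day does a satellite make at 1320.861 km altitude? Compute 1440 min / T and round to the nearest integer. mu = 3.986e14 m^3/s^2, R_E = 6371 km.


r = 7.691861e+06 m
T = 2*pi*sqrt(r^3/mu) = 6713.6448 s = 111.8941 min
revs/day = 1440 / 111.8941 = 12.8693
Rounded: 13 revolutions per day

13 revolutions per day


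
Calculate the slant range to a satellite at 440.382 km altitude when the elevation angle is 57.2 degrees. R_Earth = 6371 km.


h = 440.382 km, el = 57.2 deg
d = -R_E*sin(el) + sqrt((R_E*sin(el))^2 + 2*R_E*h + h^2)
d = -6371.0000*sin(0.9983283) + sqrt((6371.0000*0.8405666)^2 + 2*6371.0000*440.382 + 440.382^2)
d = 517.0567 km

517.0567 km


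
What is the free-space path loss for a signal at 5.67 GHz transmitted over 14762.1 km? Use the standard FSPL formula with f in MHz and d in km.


f = 5.67 GHz = 5670.0000 MHz
d = 14762.1 km
FSPL = 32.44 + 20*log10(5670.0000) + 20*log10(14762.1)
FSPL = 32.44 + 75.0717 + 83.3830
FSPL = 190.8946 dB

190.8946 dB


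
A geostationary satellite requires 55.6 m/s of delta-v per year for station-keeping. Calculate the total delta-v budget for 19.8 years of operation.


dV = rate * years = 55.6 * 19.8
dV = 1100.8800 m/s

1100.8800 m/s


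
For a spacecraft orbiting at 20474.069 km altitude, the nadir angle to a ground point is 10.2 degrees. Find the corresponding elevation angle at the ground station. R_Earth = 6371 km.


r = R_E + alt = 26845.0690 km
Law of sines in the satellite / Earth-center / ground-point triangle:
  sin(nadir)/R_E = sin(90 + el)/r  =>  cos(el) = (r/R_E)*sin(nadir)
cos(el) = (26845.0690 / 6371.0000) * sin(10.2 deg) = 0.7461705
el = arccos(0.7461705) = 41.7403 deg
(Earth-central angle = 90 - nadir - el = 38.0597 deg)

41.7403 degrees


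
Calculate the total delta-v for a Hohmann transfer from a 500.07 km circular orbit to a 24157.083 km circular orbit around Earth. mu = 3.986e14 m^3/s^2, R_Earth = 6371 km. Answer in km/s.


r1 = 6871.0700 km = 6.87107e+06 m
r2 = 30528.0830 km = 3.0528083e+07 m
dv1 = sqrt(mu/r1)*(sqrt(2*r2/(r1+r2)) - 1) = 2115.2187 m/s
dv2 = sqrt(mu/r2)*(1 - sqrt(2*r1/(r1+r2))) = 1423.0652 m/s
total dv = |dv1| + |dv2| = 2115.2187 + 1423.0652 = 3538.2840 m/s = 3.5383 km/s

3.5383 km/s


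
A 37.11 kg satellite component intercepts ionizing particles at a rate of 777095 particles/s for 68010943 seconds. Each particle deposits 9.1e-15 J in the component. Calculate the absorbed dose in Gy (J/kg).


Total energy deposited = rate * time * E_per
  = 777095 * 68010943 * 9.1e-15 = 0.4809438 J
Dose = E_total / mass = 0.4809438 / 37.11
Dose = 0.01295995 Gy

0.0130 Gy


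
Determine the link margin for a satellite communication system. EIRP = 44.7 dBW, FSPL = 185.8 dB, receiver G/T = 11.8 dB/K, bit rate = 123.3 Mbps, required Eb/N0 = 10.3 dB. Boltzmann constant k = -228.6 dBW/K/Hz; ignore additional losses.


C/N0 = EIRP - FSPL + G/T - k = 44.7 - 185.8 + 11.8 - (-228.6)
C/N0 = 99.3000 dB-Hz
R_b = 123.3 Mbps = 1.233e+08 bps -> 10*log10(R_b) = 80.9096 dB-Hz
Eb/N0 = C/N0 - 10*log10(R_b) = 99.3000 - 80.9096 = 18.3904 dB
Margin = Eb/N0 - Eb/N0_req = 18.3904 - 10.3 = 8.0904 dB (link closes)

8.0904 dB


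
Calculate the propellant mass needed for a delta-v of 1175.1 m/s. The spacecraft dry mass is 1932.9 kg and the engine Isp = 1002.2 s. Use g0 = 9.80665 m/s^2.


ve = Isp * g0 = 1002.2 * 9.80665 = 9828.224630 m/s
mass ratio = exp(dv/ve) = exp(1175.1/9828.224630) = 1.12700516
m_prop = m_dry * (mr - 1) = 1932.9 * (1.12700516 - 1)
m_prop = 245.4883 kg

245.4883 kg


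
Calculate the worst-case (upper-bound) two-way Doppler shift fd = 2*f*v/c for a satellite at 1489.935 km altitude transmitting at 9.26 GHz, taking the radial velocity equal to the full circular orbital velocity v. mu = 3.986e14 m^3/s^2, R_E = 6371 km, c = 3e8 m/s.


r = 7.860935e+06 m
v = sqrt(mu/r) = 7120.8452 m/s (worst-case radial velocity)
f = 9.26 GHz = 9.26e+09 Hz
fd = 2*f*v/c = 2*9.26e+09*7120.8452/3.0e+08
fd = 439593.5102 Hz

439593.5102 Hz


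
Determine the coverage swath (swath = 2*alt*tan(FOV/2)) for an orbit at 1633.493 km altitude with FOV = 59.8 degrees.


FOV = 59.8 deg = 1.0437 rad
swath = 2 * alt * tan(FOV/2) = 2 * 1633.493 * tan(0.5218534)
swath = 2 * 1633.493 * 0.5750255
swath = 1878.6003 km

1878.6003 km


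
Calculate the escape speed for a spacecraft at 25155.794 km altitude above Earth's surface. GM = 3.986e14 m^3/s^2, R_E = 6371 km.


r = 6371.0 + 25155.794 = 31526.7940 km = 3.1526794e+07 m
v_esc = sqrt(2*mu/r) = sqrt(2*3.986e14 / 3.1526794e+07)
v_esc = 5028.5612 m/s = 5.0286 km/s

5.0286 km/s


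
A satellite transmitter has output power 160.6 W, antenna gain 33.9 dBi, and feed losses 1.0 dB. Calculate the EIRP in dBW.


Pt = 160.6 W = 22.0575 dBW
EIRP = Pt_dBW + Gt - losses = 22.0575 + 33.9 - 1.0 = 54.9575 dBW

54.9575 dBW


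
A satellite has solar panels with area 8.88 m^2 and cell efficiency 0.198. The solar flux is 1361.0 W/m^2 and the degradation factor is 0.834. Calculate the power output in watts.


P = area * eta * S * degradation
P = 8.88 * 0.198 * 1361.0 * 0.834
P = 1995.7325 W

1995.7325 W


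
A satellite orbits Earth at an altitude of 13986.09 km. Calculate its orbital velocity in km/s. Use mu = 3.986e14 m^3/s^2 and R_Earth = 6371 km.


r = R_E + alt = 6371.0 + 13986.09 = 20357.0900 km = 2.035709e+07 m
v = sqrt(mu/r) = sqrt(3.986e14 / 2.035709e+07) = 4424.9748 m/s = 4.4250 km/s

4.4250 km/s


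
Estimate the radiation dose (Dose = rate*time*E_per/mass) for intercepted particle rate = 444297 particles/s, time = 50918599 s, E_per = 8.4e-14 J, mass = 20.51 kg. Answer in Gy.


Total energy deposited = rate * time * E_per
  = 444297 * 50918599 * 8.4e-14 = 1.9003 J
Dose = E_total / mass = 1.9003 / 20.51
Dose = 0.09265385 Gy

0.0927 Gy


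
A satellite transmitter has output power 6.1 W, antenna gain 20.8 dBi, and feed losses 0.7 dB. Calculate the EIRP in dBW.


Pt = 6.1 W = 7.8533 dBW
EIRP = Pt_dBW + Gt - losses = 7.8533 + 20.8 - 0.7 = 27.9533 dBW

27.9533 dBW


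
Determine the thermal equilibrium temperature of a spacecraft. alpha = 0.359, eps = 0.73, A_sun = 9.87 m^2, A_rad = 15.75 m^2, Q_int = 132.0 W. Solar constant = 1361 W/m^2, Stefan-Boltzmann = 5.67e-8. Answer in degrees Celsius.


Numerator = alpha*S*A_sun + Q_int = 0.359*1361*9.87 + 132.0 = 4954.4721 W
Denominator = eps*sigma*A_rad = 0.73*5.67e-8*15.75 = 6.5190825e-07 W/K^4
T^4 = 7.5999531e+09 K^4
T = 295.2587 K = 22.1087 C

22.1087 degrees Celsius


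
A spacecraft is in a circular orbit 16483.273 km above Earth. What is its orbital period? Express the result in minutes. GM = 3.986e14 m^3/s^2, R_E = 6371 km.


r = 22854.2730 km = 2.2854273e+07 m
T = 2*pi*sqrt(r^3/mu) = 2*pi*sqrt(1.1937193e+22 / 3.986e14)
T = 34384.4702 s = 573.0745 min

573.0745 minutes


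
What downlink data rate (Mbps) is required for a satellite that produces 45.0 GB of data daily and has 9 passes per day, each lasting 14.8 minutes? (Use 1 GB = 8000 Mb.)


total contact time = 9 * 14.8 * 60 = 7992.0000 s
data = 45.0 GB = 360000.0000 Mb
rate = 360000.0000 / 7992.0000 = 45.0450 Mbps

45.0450 Mbps


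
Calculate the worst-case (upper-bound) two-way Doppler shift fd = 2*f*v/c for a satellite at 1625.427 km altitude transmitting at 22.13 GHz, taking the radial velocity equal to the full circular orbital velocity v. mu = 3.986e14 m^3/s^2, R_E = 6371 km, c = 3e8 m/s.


r = 7.996427e+06 m
v = sqrt(mu/r) = 7060.2594 m/s (worst-case radial velocity)
f = 22.13 GHz = 2.213e+10 Hz
fd = 2*f*v/c = 2*2.213e+10*7060.2594/3.0e+08
fd = 1.0416236e+06 Hz

1.0416e+06 Hz


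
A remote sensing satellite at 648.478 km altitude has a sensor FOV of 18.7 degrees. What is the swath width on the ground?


FOV = 18.7 deg = 0.3263766 rad
swath = 2 * alt * tan(FOV/2) = 2 * 648.478 * tan(0.1631883)
swath = 2 * 648.478 * 0.1646525
swath = 213.5470 km

213.5470 km


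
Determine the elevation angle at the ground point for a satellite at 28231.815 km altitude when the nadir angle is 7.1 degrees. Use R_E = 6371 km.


r = R_E + alt = 34602.8150 km
Law of sines in the satellite / Earth-center / ground-point triangle:
  sin(nadir)/R_E = sin(90 + el)/r  =>  cos(el) = (r/R_E)*sin(nadir)
cos(el) = (34602.8150 / 6371.0000) * sin(7.1 deg) = 0.6713168
el = arccos(0.6713168) = 47.8312 deg
(Earth-central angle = 90 - nadir - el = 35.0688 deg)

47.8312 degrees


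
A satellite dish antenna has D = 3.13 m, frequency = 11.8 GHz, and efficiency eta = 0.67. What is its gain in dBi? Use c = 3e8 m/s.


lambda = c/f = 3e8 / 1.18e+10 = 0.02542373 m
G = eta*(pi*D/lambda)^2 = 0.67*(pi*3.13/0.02542373)^2
G = 100226.9993 (linear)
G = 10*log10(100226.9993) = 50.0098 dBi

50.0098 dBi


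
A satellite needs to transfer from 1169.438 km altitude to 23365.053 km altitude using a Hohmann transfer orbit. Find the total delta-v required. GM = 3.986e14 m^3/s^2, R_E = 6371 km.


r1 = 7540.4380 km = 7.540438e+06 m
r2 = 29736.0530 km = 2.9736053e+07 m
dv1 = sqrt(mu/r1)*(sqrt(2*r2/(r1+r2)) - 1) = 1912.9252 m/s
dv2 = sqrt(mu/r2)*(1 - sqrt(2*r1/(r1+r2))) = 1332.4804 m/s
total dv = |dv1| + |dv2| = 1912.9252 + 1332.4804 = 3245.4056 m/s = 3.2454 km/s

3.2454 km/s


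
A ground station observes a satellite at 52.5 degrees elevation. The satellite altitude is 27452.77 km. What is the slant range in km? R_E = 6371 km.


h = 27452.77 km, el = 52.5 deg
d = -R_E*sin(el) + sqrt((R_E*sin(el))^2 + 2*R_E*h + h^2)
d = -6371.0000*sin(0.9162979) + sqrt((6371.0000*0.7933533)^2 + 2*6371.0000*27452.77 + 27452.77^2)
d = 28546.2197 km

28546.2197 km
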